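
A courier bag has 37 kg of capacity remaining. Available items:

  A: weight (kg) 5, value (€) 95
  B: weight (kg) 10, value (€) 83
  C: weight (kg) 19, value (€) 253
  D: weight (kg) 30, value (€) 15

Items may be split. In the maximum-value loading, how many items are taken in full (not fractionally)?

3

Greedy by value/weight ratio, highest first.
Order: A (95/5=19.00) > C (253/19=13.32) > B (83/10=8.30) > D (15/30=0.50)
Fill: take A (5 @ 95) → take C (19 @ 253) → take B (10 @ 83) → take 3/30 of D → 1.50; 37/37 used.
3 item(s) taken whole; one partial (take 3/30 of D).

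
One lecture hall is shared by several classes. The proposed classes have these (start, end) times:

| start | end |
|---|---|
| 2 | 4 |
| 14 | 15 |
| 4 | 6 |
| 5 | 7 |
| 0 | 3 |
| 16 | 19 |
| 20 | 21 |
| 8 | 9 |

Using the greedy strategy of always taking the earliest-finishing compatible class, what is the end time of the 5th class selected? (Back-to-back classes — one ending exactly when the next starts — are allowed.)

19

Greedy by earliest finish: after sorting by end time, pick each interval compatible with the last pick.
By end time: (0,3), (2,4), (4,6), (5,7), (8,9), (14,15), (16,19), (20,21).
Pick (0,3); next start ≥ 3 → (4,6); next start ≥ 6 → (8,9); next start ≥ 9 → (14,15); next start ≥ 15 → (16,19); next start ≥ 19 → (20,21).
Selected: (0,3) (4,6) (8,9) (14,15) (16,19) (20,21)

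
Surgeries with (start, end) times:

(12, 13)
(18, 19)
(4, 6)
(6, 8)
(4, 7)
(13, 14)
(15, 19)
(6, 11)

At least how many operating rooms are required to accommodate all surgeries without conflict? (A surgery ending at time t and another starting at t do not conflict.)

The answer is the maximum number of intervals overlapping at any instant.
Events (time:±→running): 4:+→1 4:+→2 6:-→1 6:+→2 6:+→3 … peak 3.

3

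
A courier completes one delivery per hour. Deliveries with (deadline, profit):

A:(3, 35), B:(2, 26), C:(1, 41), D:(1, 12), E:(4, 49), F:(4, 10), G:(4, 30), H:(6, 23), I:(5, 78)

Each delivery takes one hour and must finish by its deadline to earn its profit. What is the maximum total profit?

Take jobs in profit order; each goes to the latest open slot no later than its deadline.
Profit order: I=78 E=49 C=41 A=35 G=30 B=26 H=23 D=12 F=10
Assign: I→slot 5, E→slot 4, C→slot 1, A→slot 3, G→slot 2, B skipped, H→slot 6, D skipped, F skipped.
Slots: [1:C] [2:G] [3:A] [4:E] [5:I] [6:H]
Profit = 41 + 30 + 35 + 49 + 78 + 23 = 256

256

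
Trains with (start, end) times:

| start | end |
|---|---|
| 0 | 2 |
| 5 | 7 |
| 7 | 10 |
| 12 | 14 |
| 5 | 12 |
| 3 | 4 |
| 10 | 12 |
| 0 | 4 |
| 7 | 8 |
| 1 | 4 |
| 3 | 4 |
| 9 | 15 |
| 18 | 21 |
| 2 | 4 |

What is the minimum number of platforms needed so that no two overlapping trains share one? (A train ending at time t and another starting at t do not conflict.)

The answer is the maximum number of intervals overlapping at any instant.
Events (time:±→running): 0:+→1 0:+→2 1:+→3 2:-→2 2:+→3 3:+→4 3:+→5 … peak 5.

5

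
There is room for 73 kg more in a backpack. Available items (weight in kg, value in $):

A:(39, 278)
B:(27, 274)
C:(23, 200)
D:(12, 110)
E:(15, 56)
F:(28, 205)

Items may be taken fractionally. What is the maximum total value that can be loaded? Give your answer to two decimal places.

664.54

Greedy by value/weight ratio, highest first.
Order: B (274/27=10.15) > D (110/12=9.17) > C (200/23=8.70) > F (205/28=7.32) > A (278/39=7.13) > E (56/15=3.73)
Fill: take B (27 @ 274) → take D (12 @ 110) → take C (23 @ 200) → take 11/28 of F → 80.54; 73/73 used.
Total value = 664.54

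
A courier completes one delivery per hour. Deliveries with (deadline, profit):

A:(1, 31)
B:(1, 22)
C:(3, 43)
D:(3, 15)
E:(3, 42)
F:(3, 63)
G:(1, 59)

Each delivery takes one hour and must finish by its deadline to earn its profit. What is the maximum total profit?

Sort by profit descending; place each in the latest free slot ≤ its deadline.
Profit order: F=63 G=59 C=43 E=42 A=31 B=22 D=15
Assign: F→slot 3, G→slot 1, C→slot 2, E skipped, A skipped, B skipped, D skipped.
Slots: [1:G] [2:C] [3:F]
Profit = 59 + 43 + 63 = 165

165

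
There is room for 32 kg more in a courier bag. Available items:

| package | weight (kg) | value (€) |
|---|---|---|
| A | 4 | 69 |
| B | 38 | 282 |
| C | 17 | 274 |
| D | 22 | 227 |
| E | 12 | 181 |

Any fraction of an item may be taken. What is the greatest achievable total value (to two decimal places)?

Greedy by value/weight ratio, highest first.
Order: A (69/4=17.25) > C (274/17=16.12) > E (181/12=15.08) > D (227/22=10.32) > B (282/38=7.42)
Fill: take A (4 @ 69) → take C (17 @ 274) → take 11/12 of E → 165.92; 32/32 used.
Total value = 508.92

508.92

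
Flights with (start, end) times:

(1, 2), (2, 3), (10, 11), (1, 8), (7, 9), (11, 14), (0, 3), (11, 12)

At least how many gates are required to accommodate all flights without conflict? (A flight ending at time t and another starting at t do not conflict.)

starts: [0, 1, 1, 2, 7, 10, 11, 11]
ends:   [2, 3, 3, 8, 9, 11, 12, 14]
s0→1 s1→2 s1→3  — peak 3.

3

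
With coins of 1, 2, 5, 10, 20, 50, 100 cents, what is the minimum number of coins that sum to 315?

Greedy: take as many of the largest coin as possible, then repeat with the remainder.
315 = 3×100 + 1×10 + 1×5
Total coins = 3 + 1 + 1 = 5

5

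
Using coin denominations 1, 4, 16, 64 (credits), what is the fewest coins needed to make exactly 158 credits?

8

Use the largest denomination that fits, subtract, and repeat.
158 = 2×64 + 1×16 + 3×4 + 2×1
Total coins = 2 + 1 + 3 + 2 = 8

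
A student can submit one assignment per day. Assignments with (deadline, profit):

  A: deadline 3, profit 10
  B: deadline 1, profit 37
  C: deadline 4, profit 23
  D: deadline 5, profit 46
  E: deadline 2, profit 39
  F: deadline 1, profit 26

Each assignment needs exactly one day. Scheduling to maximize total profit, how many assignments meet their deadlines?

Profit order: D=46 E=39 B=37 F=26 C=23 A=10
Assign: D→slot 5, E→slot 2, B→slot 1, F skipped, C→slot 4, A→slot 3.
Slots: [1:B] [2:E] [3:A] [4:C] [5:D]
5 of 6 scheduled.

5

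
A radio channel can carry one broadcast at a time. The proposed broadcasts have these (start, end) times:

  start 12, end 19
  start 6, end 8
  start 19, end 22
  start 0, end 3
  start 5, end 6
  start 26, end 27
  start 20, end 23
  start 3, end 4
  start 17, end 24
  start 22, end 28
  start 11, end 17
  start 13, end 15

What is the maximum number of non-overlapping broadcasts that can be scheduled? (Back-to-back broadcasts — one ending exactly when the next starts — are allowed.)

Order by finish time; keep every interval that doesn't clash with the previous kept one.
By end time: (0,3), (3,4), (5,6), (6,8), (13,15), (11,17), (12,19), (19,22), (20,23), (17,24), (26,27), (22,28).
Pick (0,3); next start ≥ 3 → (3,4); next start ≥ 4 → (5,6); next start ≥ 6 → (6,8); next start ≥ 8 → (13,15); next start ≥ 15 → (19,22); next start ≥ 22 → (26,27).
Selected 7 broadcasts.

7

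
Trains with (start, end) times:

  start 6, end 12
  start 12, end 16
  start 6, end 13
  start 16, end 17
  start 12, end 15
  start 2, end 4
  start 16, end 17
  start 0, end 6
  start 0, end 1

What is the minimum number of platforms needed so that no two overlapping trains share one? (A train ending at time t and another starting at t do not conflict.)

The answer is the maximum number of intervals overlapping at any instant.
starts: [0, 0, 2, 6, 6, 12, 12, 16, 16]
ends:   [1, 4, 6, 12, 13, 15, 16, 17, 17]
s0→1 s0→2 e1→1 s2→2 e4→1 e6→0 s6→1 s6→2 e12→1 s12→2 s12→3  — peak 3.

3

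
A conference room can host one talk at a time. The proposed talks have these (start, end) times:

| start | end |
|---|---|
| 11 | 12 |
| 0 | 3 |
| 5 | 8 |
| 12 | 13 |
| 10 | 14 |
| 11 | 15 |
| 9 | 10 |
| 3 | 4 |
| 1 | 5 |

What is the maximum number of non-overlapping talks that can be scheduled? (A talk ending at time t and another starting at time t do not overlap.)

6

By end time: (0,3), (3,4), (1,5), (5,8), (9,10), (11,12), (12,13), (10,14), (11,15).
Pick (0,3); next start ≥ 3 → (3,4); next start ≥ 4 → (5,8); next start ≥ 8 → (9,10); next start ≥ 10 → (11,12); next start ≥ 12 → (12,13).
Selected 6 talks.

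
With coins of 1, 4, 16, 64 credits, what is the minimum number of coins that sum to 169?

7

Greedy: take as many of the largest coin as possible, then repeat with the remainder.
169 − 2×64→41 − 2×16→9 − 2×4→1 − 1×1→0
Total coins = 2 + 2 + 2 + 1 = 7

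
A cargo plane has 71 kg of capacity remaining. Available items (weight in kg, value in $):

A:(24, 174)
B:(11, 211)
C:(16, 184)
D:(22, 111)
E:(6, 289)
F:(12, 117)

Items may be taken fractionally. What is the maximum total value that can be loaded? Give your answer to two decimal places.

985.09

Order: E (289/6=48.17) > B (211/11=19.18) > C (184/16=11.50) > F (117/12=9.75) > A (174/24=7.25) > D (111/22=5.05)
Fill: take E (6 @ 289) → take B (11 @ 211) → take C (16 @ 184) → take F (12 @ 117) → take A (24 @ 174) → take 2/22 of D → 10.09; 71/71 used.
Total value = 985.09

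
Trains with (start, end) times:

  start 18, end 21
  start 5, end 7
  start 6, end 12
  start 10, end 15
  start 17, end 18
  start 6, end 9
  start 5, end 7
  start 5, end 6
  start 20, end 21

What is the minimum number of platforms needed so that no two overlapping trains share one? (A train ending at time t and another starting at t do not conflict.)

starts: [5, 5, 5, 6, 6, 10, 17, 18, 20]
ends:   [6, 7, 7, 9, 12, 15, 18, 21, 21]
s5→1 s5→2 s5→3 e6→2 s6→3 s6→4  — peak 4.

4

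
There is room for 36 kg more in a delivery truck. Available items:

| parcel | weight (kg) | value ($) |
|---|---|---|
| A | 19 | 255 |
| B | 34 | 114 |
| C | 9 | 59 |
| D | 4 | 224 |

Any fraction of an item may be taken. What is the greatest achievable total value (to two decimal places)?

Sort by value per unit weight and fill in that order.
Ratios (sorted): D 56.00, A 13.42, C 6.56, B 3.35
take D (4 @ 224); take A (19 @ 255); take C (9 @ 59); take 4/34 of B → 13.41. Capacity used 36/36.
Total value = 551.41

551.41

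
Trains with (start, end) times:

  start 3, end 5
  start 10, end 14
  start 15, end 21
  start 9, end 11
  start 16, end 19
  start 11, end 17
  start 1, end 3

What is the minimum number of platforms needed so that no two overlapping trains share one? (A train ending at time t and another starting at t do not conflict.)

3

starts: [1, 3, 9, 10, 11, 15, 16]
ends:   [3, 5, 11, 14, 17, 19, 21]
s1→1 e3→0 s3→1 e5→0 s9→1 s10→2 e11→1 s11→2 e14→1 s15→2 s16→3  — peak 3.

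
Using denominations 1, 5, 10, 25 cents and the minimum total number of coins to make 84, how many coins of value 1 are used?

4

Greedy: take as many of the largest coin as possible, then repeat with the remainder.
84 − 3×25→9 − 1×5→4 − 4×1→0
Count of 1: 4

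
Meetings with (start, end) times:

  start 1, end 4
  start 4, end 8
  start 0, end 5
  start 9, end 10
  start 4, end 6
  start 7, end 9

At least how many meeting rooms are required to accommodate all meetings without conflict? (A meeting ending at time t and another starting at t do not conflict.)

3

Events (time:±→running): 0:+→1 1:+→2 4:-→1 4:+→2 4:+→3 … peak 3.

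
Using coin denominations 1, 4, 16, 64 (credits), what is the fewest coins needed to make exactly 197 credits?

5

Greedy: take as many of the largest coin as possible, then repeat with the remainder.
197 = 3×64 + 1×4 + 1×1
Total coins = 3 + 1 + 1 = 5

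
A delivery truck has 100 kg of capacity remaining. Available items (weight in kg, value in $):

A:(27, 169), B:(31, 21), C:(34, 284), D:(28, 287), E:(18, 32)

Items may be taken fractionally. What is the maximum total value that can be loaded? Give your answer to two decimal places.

759.56

Greedy by value/weight ratio, highest first.
Order: D (287/28=10.25) > C (284/34=8.35) > A (169/27=6.26) > E (32/18=1.78) > B (21/31=0.68)
Fill: take D (28 @ 287) → take C (34 @ 284) → take A (27 @ 169) → take 11/18 of E → 19.56; 100/100 used.
Total value = 759.56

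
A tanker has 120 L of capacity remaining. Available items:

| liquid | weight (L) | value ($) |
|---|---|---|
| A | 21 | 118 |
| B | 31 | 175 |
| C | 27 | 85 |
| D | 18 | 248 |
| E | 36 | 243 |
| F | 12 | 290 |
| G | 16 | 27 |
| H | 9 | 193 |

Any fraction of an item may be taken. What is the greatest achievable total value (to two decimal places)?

Greedy by value/weight ratio, highest first.
Ratios (sorted): F 24.17, H 21.44, D 13.78, E 6.75, B 5.65, A 5.62, C 3.15, G 1.69
take F (12 @ 290); take H (9 @ 193); take D (18 @ 248); take E (36 @ 243); take B (31 @ 175); take 14/21 of A → 78.67. Capacity used 120/120.
Total value = 1227.67

1227.67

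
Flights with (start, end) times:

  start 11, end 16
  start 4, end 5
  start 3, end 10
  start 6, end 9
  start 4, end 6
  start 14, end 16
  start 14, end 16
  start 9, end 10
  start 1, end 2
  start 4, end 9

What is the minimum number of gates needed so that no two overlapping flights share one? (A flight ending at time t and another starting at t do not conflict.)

Events (time:±→running): 1:+→1 2:-→0 3:+→1 4:+→2 4:+→3 4:+→4 … peak 4.

4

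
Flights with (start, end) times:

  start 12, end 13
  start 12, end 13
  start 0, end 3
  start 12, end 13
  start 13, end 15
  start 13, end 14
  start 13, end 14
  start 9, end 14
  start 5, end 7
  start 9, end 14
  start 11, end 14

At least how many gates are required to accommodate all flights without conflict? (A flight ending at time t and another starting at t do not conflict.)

Count concurrent intervals with a sweep; the peak is the room count.
Events (time:±→running): 0:+→1 3:-→0 5:+→1 7:-→0 9:+→1 9:+→2 11:+→3 12:+→4 12:+→5 12:+→6 … peak 6.

6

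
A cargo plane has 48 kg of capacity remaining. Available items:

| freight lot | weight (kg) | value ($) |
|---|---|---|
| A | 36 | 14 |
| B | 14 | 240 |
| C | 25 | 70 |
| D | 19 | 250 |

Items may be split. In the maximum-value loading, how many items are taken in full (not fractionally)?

2

Greedy by value/weight ratio, highest first.
Order: B (240/14=17.14) > D (250/19=13.16) > C (70/25=2.80) > A (14/36=0.39)
Fill: take B (14 @ 240) → take D (19 @ 250) → take 15/25 of C → 42.00; 48/48 used.
2 item(s) taken whole; one partial (take 15/25 of C).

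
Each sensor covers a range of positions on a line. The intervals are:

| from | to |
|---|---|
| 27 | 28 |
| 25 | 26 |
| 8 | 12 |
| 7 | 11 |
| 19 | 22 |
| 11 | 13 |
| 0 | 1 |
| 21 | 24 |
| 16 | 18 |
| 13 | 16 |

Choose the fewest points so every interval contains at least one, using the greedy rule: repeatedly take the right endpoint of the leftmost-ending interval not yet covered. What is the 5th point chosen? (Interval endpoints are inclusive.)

Sort by right endpoint; whenever an interval is uncovered, place a point at its right end.
By right end: [0,1]  [7,11]  [8,12]  [11,13]  [13,16]  [16,18]  [19,22]  [21,24]  [25,26]  [27,28]
[0,1] uncovered → point at 1; [7,11] uncovered → point at 11; [13,16] uncovered → point at 16; [19,22] uncovered → point at 22; [25,26] uncovered → point at 26; [27,28] uncovered → point at 28.
Points: 1, 11, 16, 22, 26, 28 (6 total).

26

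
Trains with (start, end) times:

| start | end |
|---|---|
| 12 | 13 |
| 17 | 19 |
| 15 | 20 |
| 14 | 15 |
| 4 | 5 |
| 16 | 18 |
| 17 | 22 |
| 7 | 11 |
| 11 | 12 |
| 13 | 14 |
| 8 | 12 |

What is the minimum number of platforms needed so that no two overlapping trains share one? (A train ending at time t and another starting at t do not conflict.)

4

The answer is the maximum number of intervals overlapping at any instant.
starts: [4, 7, 8, 11, 12, 13, 14, 15, 16, 17, 17]
ends:   [5, 11, 12, 12, 13, 14, 15, 18, 19, 20, 22]
s4→1 e5→0 s7→1 s8→2 e11→1 s11→2 e12→1 e12→0 s12→1 e13→0 s13→1 e14→0 s14→1 e15→0 s15→1 s16→2 s17→3 s17→4  — peak 4.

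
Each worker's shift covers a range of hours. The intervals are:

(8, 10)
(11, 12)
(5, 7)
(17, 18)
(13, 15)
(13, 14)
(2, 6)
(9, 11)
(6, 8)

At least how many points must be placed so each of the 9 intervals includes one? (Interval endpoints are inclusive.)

Sort by right endpoint; whenever an interval is uncovered, place a point at its right end.
By right end: [2,6]  [5,7]  [6,8]  [8,10]  [9,11]  [11,12]  [13,14]  [13,15]  [17,18]
[2,6] uncovered → point at 6; [8,10] uncovered → point at 10; [11,12] uncovered → point at 12; [13,14] uncovered → point at 14; [17,18] uncovered → point at 18.
Points: 6, 10, 12, 14, 18 (5 total).

5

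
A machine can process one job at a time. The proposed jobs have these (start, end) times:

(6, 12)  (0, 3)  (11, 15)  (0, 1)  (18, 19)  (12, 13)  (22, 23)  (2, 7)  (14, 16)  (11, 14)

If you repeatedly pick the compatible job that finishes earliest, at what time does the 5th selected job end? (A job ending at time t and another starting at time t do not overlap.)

By end time: (0,1), (0,3), (2,7), (6,12), (12,13), (11,14), (11,15), (14,16), (18,19), (22,23).
Pick (0,1); next start ≥ 1 → (2,7); next start ≥ 7 → (12,13); next start ≥ 13 → (14,16); next start ≥ 16 → (18,19); next start ≥ 19 → (22,23).
Selected: (0,1) (2,7) (12,13) (14,16) (18,19) (22,23)

19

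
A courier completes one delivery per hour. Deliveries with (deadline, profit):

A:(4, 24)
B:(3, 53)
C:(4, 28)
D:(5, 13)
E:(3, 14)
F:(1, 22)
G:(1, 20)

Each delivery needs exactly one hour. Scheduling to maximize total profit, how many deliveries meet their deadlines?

5

Profit order: B=53 C=28 A=24 F=22 G=20 E=14 D=13
Assign: B→slot 3, C→slot 4, A→slot 2, F→slot 1, G skipped, E skipped, D→slot 5.
Slots: [1:F] [2:A] [3:B] [4:C] [5:D]
5 of 7 scheduled.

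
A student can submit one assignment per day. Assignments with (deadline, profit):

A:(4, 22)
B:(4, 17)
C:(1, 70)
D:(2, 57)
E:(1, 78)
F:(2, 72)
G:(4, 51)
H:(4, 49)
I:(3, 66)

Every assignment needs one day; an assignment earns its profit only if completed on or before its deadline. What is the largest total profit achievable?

267

Sort by profit descending; place each in the latest free slot ≤ its deadline.
Profit order: E=78 F=72 C=70 I=66 D=57 G=51 H=49 A=22 B=17
Assign: E→slot 1, F→slot 2, C skipped, I→slot 3, D skipped, G→slot 4, H skipped, A skipped, B skipped.
Slots: [1:E] [2:F] [3:I] [4:G]
Profit = 78 + 72 + 66 + 51 = 267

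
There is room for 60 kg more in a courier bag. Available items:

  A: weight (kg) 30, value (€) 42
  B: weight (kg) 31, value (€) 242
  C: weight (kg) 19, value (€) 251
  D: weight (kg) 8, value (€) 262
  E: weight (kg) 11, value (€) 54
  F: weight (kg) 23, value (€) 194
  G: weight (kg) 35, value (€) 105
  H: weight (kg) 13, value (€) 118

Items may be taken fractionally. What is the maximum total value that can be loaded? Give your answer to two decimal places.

799.70

Greedy by value/weight ratio, highest first.
Order: D (262/8=32.75) > C (251/19=13.21) > H (118/13=9.08) > F (194/23=8.43) > B (242/31=7.81) > E (54/11=4.91) > G (105/35=3.00) > A (42/30=1.40)
Fill: take D (8 @ 262) → take C (19 @ 251) → take H (13 @ 118) → take 20/23 of F → 168.70; 60/60 used.
Total value = 799.70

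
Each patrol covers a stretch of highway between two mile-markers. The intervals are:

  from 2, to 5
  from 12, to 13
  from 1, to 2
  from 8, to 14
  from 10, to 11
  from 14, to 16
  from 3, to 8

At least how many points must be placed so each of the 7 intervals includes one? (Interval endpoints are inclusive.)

5

By right end: [1,2]  [2,5]  [3,8]  [10,11]  [12,13]  [8,14]  [14,16]
[1,2] uncovered → point at 2; [3,8] uncovered → point at 8; [10,11] uncovered → point at 11; [12,13] uncovered → point at 13; [14,16] uncovered → point at 16.
Points: 2, 8, 11, 13, 16 (5 total).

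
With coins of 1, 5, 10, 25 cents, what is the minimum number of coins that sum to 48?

6

Greedy: take as many of the largest coin as possible, then repeat with the remainder.
48 = 1×25 + 2×10 + 3×1
Total coins = 1 + 2 + 3 = 6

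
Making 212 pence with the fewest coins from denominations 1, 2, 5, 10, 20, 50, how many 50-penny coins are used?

212 − 4×50→12 − 1×10→2 − 1×2→0
Count of 50: 4

4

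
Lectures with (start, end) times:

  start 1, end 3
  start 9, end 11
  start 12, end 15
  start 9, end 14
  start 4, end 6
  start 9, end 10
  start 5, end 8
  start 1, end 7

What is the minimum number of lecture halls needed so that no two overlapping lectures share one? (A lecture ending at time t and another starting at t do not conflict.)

3

The answer is the maximum number of intervals overlapping at any instant.
Events (time:±→running): 1:+→1 1:+→2 3:-→1 4:+→2 5:+→3 … peak 3.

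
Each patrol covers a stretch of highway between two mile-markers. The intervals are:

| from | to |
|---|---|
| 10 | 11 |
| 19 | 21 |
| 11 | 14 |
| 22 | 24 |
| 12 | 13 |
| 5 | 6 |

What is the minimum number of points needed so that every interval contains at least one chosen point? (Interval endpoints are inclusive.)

Process intervals by earliest right end; each time one isn't hit yet, stab at its right endpoint.
By right end: [5,6]  [10,11]  [12,13]  [11,14]  [19,21]  [22,24]
[5,6] uncovered → point at 6; [10,11] uncovered → point at 11; [12,13] uncovered → point at 13; [19,21] uncovered → point at 21; [22,24] uncovered → point at 24.
Points: 6, 11, 13, 21, 24 (5 total).

5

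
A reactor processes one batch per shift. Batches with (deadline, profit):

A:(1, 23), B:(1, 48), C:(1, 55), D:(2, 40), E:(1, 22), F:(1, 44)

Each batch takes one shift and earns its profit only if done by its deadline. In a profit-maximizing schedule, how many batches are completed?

Profit order: C=55 B=48 F=44 D=40 A=23 E=22
Assign: C→slot 1, B skipped, F skipped, D→slot 2, A skipped, E skipped.
Slots: [1:C] [2:D]
2 of 6 scheduled.

2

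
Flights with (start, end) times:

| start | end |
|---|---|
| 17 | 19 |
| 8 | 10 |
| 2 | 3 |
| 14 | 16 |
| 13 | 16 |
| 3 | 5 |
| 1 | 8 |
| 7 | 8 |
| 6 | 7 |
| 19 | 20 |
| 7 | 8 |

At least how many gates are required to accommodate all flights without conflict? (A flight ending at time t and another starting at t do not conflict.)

The answer is the maximum number of intervals overlapping at any instant.
starts: [1, 2, 3, 6, 7, 7, 8, 13, 14, 17, 19]
ends:   [3, 5, 7, 8, 8, 8, 10, 16, 16, 19, 20]
s1→1 s2→2 e3→1 s3→2 e5→1 s6→2 e7→1 s7→2 s7→3  — peak 3.

3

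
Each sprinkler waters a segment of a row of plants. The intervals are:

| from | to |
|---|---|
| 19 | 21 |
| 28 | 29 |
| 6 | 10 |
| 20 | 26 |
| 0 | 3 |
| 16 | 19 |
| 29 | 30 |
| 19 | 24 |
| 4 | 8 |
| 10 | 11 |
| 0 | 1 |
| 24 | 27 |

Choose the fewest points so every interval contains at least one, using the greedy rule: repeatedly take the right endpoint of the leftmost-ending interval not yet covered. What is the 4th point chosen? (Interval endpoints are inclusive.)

Sorted: [0,1] [0,3] [4,8] [6,10] [10,11] [16,19] [19,21] [19,24] [20,26] [24,27] [28,29] [29,30]
{[0,1],[0,3]} hit by 1; {[4,8],[6,10]} hit by 8; {[10,11]} hit by 11; {[16,19],[19,21],[19,24]} hit by 19; {[20,26],[24,27]} hit by 26; {[28,29],[29,30]} hit by 29.
Points: 1, 8, 11, 19, 26, 29 (6 total).

19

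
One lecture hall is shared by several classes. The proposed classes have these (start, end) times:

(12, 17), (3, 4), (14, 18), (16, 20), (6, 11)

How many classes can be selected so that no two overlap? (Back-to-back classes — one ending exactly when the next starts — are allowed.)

3

Order by finish time; keep every interval that doesn't clash with the previous kept one.
By end time: (3,4), (6,11), (12,17), (14,18), (16,20).
Pick (3,4); next start ≥ 4 → (6,11); next start ≥ 11 → (12,17).
Selected 3 classes.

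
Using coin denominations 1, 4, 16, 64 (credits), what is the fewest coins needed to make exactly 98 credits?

98 − 1×64→34 − 2×16→2 − 2×1→0
Total coins = 1 + 2 + 2 = 5

5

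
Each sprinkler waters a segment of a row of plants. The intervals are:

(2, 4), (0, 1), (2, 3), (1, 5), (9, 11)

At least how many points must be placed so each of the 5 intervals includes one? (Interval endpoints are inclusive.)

Sort by right endpoint; whenever an interval is uncovered, place a point at its right end.
By right end: [0,1]  [2,3]  [2,4]  [1,5]  [9,11]
[0,1] uncovered → point at 1; [2,3] uncovered → point at 3; [9,11] uncovered → point at 11.
Points: 1, 3, 11 (3 total).

3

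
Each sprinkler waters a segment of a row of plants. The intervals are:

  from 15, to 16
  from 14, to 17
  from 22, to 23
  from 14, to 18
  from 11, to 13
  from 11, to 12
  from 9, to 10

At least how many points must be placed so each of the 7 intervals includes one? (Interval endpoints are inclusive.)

Sorted: [9,10] [11,12] [11,13] [15,16] [14,17] [14,18] [22,23]
{[9,10]} hit by 10; {[11,12],[11,13]} hit by 12; {[15,16],[14,17],[14,18]} hit by 16; {[22,23]} hit by 23.
Points: 10, 12, 16, 23 (4 total).

4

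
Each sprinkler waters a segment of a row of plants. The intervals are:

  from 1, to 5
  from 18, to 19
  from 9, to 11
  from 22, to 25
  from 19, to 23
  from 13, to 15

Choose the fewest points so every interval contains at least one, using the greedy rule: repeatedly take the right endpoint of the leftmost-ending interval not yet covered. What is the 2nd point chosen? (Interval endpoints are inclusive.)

Process intervals by earliest right end; each time one isn't hit yet, stab at its right endpoint.
Sorted: [1,5] [9,11] [13,15] [18,19] [19,23] [22,25]
{[1,5]} hit by 5; {[9,11]} hit by 11; {[13,15]} hit by 15; {[18,19],[19,23]} hit by 19; {[22,25]} hit by 25.
Points: 5, 11, 15, 19, 25 (5 total).

11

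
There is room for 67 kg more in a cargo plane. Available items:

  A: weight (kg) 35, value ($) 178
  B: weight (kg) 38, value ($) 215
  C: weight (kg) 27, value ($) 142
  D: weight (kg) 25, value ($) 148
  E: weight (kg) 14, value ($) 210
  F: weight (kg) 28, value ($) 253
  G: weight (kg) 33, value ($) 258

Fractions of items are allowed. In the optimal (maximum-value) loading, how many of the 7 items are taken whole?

2

Greedy by value/weight ratio, highest first.
Order: E (210/14=15.00) > F (253/28=9.04) > G (258/33=7.82) > D (148/25=5.92) > B (215/38=5.66) > C (142/27=5.26) > A (178/35=5.09)
Fill: take E (14 @ 210) → take F (28 @ 253) → take 25/33 of G → 195.45; 67/67 used.
2 item(s) taken whole; one partial (take 25/33 of G).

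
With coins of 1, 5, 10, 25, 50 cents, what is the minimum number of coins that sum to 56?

3

Use the largest denomination that fits, subtract, and repeat.
56 − 1×50→6 − 1×5→1 − 1×1→0
Total coins = 1 + 1 + 1 = 3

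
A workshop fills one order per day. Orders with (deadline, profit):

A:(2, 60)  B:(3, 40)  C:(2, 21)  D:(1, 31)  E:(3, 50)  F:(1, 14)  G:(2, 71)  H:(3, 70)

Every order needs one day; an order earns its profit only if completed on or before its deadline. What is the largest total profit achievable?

Take jobs in profit order; each goes to the latest open slot no later than its deadline.
Profit order: G=71 H=70 A=60 E=50 B=40 D=31 C=21 F=14
Assign: G→slot 2, H→slot 3, A→slot 1, E skipped, B skipped, D skipped, C skipped, F skipped.
Slots: [1:A] [2:G] [3:H]
Profit = 60 + 71 + 70 = 201

201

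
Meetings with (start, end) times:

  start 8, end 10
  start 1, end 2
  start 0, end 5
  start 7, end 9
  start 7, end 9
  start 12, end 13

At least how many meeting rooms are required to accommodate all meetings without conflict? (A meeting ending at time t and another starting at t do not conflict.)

3

Count concurrent intervals with a sweep; the peak is the room count.
Events (time:±→running): 0:+→1 1:+→2 2:-→1 5:-→0 7:+→1 7:+→2 8:+→3 … peak 3.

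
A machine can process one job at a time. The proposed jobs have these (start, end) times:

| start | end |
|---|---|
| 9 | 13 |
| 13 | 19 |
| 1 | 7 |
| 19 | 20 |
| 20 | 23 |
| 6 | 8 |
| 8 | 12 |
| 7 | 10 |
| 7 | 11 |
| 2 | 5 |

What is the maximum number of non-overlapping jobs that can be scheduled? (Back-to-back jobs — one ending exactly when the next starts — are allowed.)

Order by finish time; keep every interval that doesn't clash with the previous kept one.
Sorted by end: (2,5)  (1,7)  (6,8)  (7,10)  (7,11)  (8,12)  (9,13)  (13,19)  (19,20)  (20,23)
take (2,5); take (6,8); skip (7,10); take (8,12); skip (9,13); take (13,19); take (19,20); take (20,23).
Selected 6 jobs.

6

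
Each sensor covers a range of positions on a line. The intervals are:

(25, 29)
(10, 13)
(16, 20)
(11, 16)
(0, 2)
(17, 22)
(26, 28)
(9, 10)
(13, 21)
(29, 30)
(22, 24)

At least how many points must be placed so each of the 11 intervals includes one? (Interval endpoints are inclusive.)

6

By right end: [0,2]  [9,10]  [10,13]  [11,16]  [16,20]  [13,21]  [17,22]  [22,24]  [26,28]  [25,29]  [29,30]
[0,2] uncovered → point at 2; [9,10] uncovered → point at 10; [11,16] uncovered → point at 16; [17,22] uncovered → point at 22; [26,28] uncovered → point at 28; [29,30] uncovered → point at 30.
Points: 2, 10, 16, 22, 28, 30 (6 total).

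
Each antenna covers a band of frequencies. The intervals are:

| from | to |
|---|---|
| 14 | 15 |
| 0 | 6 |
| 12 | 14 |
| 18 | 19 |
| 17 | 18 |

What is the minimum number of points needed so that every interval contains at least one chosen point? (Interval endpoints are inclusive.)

Process intervals by earliest right end; each time one isn't hit yet, stab at its right endpoint.
Sorted: [0,6] [12,14] [14,15] [17,18] [18,19]
{[0,6]} hit by 6; {[12,14],[14,15]} hit by 14; {[17,18],[18,19]} hit by 18.
Points: 6, 14, 18 (3 total).

3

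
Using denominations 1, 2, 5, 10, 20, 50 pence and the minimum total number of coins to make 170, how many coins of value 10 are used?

0

Use the largest denomination that fits, subtract, and repeat.
170 − 3×50→20 − 1×20→0
Count of 10: 0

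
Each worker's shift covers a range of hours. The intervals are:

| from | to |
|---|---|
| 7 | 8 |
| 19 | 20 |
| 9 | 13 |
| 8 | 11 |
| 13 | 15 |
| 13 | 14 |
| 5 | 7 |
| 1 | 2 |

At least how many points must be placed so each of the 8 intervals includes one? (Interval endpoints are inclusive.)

Process intervals by earliest right end; each time one isn't hit yet, stab at its right endpoint.
Sorted: [1,2] [5,7] [7,8] [8,11] [9,13] [13,14] [13,15] [19,20]
{[1,2]} hit by 2; {[5,7],[7,8]} hit by 7; {[8,11],[9,13]} hit by 11; {[13,14],[13,15]} hit by 14; {[19,20]} hit by 20.
Points: 2, 7, 11, 14, 20 (5 total).

5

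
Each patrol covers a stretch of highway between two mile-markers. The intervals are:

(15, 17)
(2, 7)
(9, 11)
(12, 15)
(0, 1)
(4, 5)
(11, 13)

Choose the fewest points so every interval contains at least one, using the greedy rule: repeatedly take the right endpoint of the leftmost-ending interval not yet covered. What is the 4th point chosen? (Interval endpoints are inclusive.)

By right end: [0,1]  [4,5]  [2,7]  [9,11]  [11,13]  [12,15]  [15,17]
[0,1] uncovered → point at 1; [4,5] uncovered → point at 5; [9,11] uncovered → point at 11; [12,15] uncovered → point at 15.
Points: 1, 5, 11, 15 (4 total).

15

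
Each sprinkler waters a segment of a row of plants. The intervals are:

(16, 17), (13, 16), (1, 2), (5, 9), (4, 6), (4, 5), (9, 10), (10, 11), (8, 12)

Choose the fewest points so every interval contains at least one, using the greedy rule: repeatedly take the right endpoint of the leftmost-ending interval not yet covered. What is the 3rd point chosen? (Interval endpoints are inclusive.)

10

Sort by right endpoint; whenever an interval is uncovered, place a point at its right end.
By right end: [1,2]  [4,5]  [4,6]  [5,9]  [9,10]  [10,11]  [8,12]  [13,16]  [16,17]
[1,2] uncovered → point at 2; [4,5] uncovered → point at 5; [9,10] uncovered → point at 10; [13,16] uncovered → point at 16.
Points: 2, 5, 10, 16 (4 total).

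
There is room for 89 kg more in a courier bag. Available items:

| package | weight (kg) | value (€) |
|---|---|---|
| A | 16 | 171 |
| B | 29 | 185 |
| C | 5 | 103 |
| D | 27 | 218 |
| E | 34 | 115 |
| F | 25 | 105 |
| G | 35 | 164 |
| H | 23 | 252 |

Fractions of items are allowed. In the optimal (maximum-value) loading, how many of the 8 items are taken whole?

4

Ratios (sorted): C 20.60, H 10.96, A 10.69, D 8.07, B 6.38, G 4.69, F 4.20, E 3.38
take C (5 @ 103); take H (23 @ 252); take A (16 @ 171); take D (27 @ 218); take 18/29 of B → 114.83. Capacity used 89/89.
4 item(s) taken whole; one partial (take 18/29 of B).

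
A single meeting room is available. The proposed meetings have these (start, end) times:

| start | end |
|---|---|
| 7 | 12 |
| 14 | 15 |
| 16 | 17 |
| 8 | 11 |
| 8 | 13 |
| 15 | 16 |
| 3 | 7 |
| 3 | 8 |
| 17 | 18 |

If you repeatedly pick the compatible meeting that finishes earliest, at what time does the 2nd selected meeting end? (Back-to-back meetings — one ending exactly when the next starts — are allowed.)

11

By end time: (3,7), (3,8), (8,11), (7,12), (8,13), (14,15), (15,16), (16,17), (17,18).
Pick (3,7); next start ≥ 7 → (8,11); next start ≥ 11 → (14,15); next start ≥ 15 → (15,16); next start ≥ 16 → (16,17); next start ≥ 17 → (17,18).
Selected: (3,7) (8,11) (14,15) (15,16) (16,17) (17,18)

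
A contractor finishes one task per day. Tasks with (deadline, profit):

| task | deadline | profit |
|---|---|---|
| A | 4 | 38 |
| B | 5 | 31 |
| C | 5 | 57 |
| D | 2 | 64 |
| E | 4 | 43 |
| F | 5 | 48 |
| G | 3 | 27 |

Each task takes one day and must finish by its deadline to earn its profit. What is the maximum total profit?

Take jobs in profit order; each goes to the latest open slot no later than its deadline.
Profit order: D=64 C=57 F=48 E=43 A=38 B=31 G=27
Assign: D→slot 2, C→slot 5, F→slot 4, E→slot 3, A→slot 1, B skipped, G skipped.
Slots: [1:A] [2:D] [3:E] [4:F] [5:C]
Profit = 38 + 64 + 43 + 48 + 57 = 250

250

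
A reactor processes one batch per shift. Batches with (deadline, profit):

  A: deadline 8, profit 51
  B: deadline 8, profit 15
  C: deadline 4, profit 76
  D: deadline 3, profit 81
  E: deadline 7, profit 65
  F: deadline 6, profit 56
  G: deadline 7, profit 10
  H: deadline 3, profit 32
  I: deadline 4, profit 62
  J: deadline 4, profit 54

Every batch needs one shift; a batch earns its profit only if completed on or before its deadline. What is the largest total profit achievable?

Sort by profit descending; place each in the latest free slot ≤ its deadline.
By profit: D(d3,81), C(d4,76), E(d7,65), I(d4,62), F(d6,56), J(d4,54), A(d8,51), H(d3,32), B(d8,15), G(d7,10)
D→slot 3; C→slot 4; E→slot 7; I→slot 2; F→slot 6; J→slot 1; A→slot 8; H skipped; B→slot 5; G skipped.
Profit = 54 + 62 + 81 + 76 + 15 + 56 + 65 + 51 = 460

460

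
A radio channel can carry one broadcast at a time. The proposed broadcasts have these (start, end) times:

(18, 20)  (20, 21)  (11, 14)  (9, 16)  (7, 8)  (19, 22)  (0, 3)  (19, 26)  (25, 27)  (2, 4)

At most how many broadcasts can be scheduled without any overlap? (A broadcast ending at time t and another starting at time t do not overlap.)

6

Sort by end time and greedily take each interval whose start is ≥ the last chosen end.
By end time: (0,3), (2,4), (7,8), (11,14), (9,16), (18,20), (20,21), (19,22), (19,26), (25,27).
Pick (0,3); next start ≥ 3 → (7,8); next start ≥ 8 → (11,14); next start ≥ 14 → (18,20); next start ≥ 20 → (20,21); next start ≥ 21 → (25,27).
Selected 6 broadcasts.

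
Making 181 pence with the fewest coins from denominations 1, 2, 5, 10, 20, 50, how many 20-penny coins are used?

Use the largest denomination that fits, subtract, and repeat.
181 − 3×50→31 − 1×20→11 − 1×10→1 − 1×1→0
Count of 20: 1

1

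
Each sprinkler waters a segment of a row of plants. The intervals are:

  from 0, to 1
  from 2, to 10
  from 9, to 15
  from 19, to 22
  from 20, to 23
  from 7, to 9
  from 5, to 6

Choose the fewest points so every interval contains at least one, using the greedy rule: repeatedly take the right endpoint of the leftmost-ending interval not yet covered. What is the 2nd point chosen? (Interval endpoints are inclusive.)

Sorted: [0,1] [5,6] [7,9] [2,10] [9,15] [19,22] [20,23]
{[0,1]} hit by 1; {[5,6]} hit by 6; {[7,9],[2,10],[9,15]} hit by 9; {[19,22],[20,23]} hit by 22.
Points: 1, 6, 9, 22 (4 total).

6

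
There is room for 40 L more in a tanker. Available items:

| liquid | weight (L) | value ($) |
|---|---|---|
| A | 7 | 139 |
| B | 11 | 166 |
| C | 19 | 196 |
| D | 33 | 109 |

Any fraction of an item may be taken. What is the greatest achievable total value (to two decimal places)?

Sort by value per unit weight and fill in that order.
Order: A (139/7=19.86) > B (166/11=15.09) > C (196/19=10.32) > D (109/33=3.30)
Fill: take A (7 @ 139) → take B (11 @ 166) → take C (19 @ 196) → take 3/33 of D → 9.91; 40/40 used.
Total value = 510.91

510.91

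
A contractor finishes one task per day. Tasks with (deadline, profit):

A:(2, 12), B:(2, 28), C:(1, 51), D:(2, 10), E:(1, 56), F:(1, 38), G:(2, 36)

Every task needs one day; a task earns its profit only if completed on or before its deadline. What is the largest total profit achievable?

92

Profit order: E=56 C=51 F=38 G=36 B=28 A=12 D=10
Assign: E→slot 1, C skipped, F skipped, G→slot 2, B skipped, A skipped, D skipped.
Slots: [1:E] [2:G]
Profit = 56 + 36 = 92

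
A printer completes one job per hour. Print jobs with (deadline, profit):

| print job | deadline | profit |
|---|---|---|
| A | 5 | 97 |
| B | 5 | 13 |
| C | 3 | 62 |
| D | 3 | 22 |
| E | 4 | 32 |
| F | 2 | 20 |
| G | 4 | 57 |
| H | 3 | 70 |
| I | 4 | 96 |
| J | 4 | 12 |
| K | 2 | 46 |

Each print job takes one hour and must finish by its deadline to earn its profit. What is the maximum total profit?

By profit: A(d5,97), I(d4,96), H(d3,70), C(d3,62), G(d4,57), K(d2,46), E(d4,32), D(d3,22), F(d2,20), B(d5,13), J(d4,12)
A→slot 5; I→slot 4; H→slot 3; C→slot 2; G→slot 1; K skipped; E skipped; D skipped; F skipped; B skipped; J skipped.
Profit = 57 + 62 + 70 + 96 + 97 = 382

382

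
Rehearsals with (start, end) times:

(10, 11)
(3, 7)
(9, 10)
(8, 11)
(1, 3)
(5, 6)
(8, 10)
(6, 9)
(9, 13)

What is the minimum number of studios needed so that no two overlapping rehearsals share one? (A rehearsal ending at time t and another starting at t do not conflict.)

4

Events (time:±→running): 1:+→1 3:-→0 3:+→1 5:+→2 6:-→1 6:+→2 7:-→1 8:+→2 8:+→3 9:-→2 9:+→3 9:+→4 … peak 4.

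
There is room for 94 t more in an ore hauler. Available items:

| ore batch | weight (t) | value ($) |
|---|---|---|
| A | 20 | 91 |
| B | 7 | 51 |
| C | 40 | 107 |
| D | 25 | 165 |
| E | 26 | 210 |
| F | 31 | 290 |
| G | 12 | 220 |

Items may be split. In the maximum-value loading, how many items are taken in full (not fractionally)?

4

Greedy by value/weight ratio, highest first.
Ratios (sorted): G 18.33, F 9.35, E 8.08, B 7.29, D 6.60, A 4.55, C 2.67
take G (12 @ 220); take F (31 @ 290); take E (26 @ 210); take B (7 @ 51); take 18/25 of D → 118.80. Capacity used 94/94.
4 item(s) taken whole; one partial (take 18/25 of D).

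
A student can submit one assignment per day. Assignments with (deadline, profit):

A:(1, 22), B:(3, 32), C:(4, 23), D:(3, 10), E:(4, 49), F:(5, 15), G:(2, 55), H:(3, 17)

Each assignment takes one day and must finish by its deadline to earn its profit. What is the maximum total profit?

By profit: G(d2,55), E(d4,49), B(d3,32), C(d4,23), A(d1,22), H(d3,17), F(d5,15), D(d3,10)
G→slot 2; E→slot 4; B→slot 3; C→slot 1; A skipped; H skipped; F→slot 5; D skipped.
Profit = 23 + 55 + 32 + 49 + 15 = 174

174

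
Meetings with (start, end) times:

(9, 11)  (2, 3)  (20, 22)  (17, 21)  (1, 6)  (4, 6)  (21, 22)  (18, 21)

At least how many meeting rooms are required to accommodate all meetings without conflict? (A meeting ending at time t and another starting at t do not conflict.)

3

Events (time:±→running): 1:+→1 2:+→2 3:-→1 4:+→2 6:-→1 6:-→0 9:+→1 11:-→0 17:+→1 18:+→2 20:+→3 … peak 3.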